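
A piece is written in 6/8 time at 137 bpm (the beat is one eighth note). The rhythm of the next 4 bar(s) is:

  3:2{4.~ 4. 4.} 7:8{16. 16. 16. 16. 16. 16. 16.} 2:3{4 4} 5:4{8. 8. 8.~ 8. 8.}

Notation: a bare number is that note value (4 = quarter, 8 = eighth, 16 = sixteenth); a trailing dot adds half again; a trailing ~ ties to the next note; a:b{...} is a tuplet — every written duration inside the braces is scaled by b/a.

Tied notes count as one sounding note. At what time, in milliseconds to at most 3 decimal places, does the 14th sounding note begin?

note 14 onset = 102/5b = 8934.307ms

1. 0.0ms @ 0 + 1751.825ms (4)
2. 1751.825ms @ 4 + 875.912ms (2)
3. 2627.737ms @ 6 + 375.391ms (6/7)
4. 3003.128ms @ 48/7 + 375.391ms (6/7)
5. 3378.519ms @ 54/7 + 375.391ms (6/7)
6. 3753.91ms @ 60/7 + 375.391ms (6/7)
7. 4129.301ms @ 66/7 + 375.391ms (6/7)
8. 4504.692ms @ 72/7 + 375.391ms (6/7)
9. 4880.083ms @ 78/7 + 375.391ms (6/7)
10. 5255.474ms @ 12 + 1313.869ms (3)
11. 6569.343ms @ 15 + 1313.869ms (3)
12. 7883.212ms @ 18 + 525.547ms (6/5)
13. 8408.759ms @ 96/5 + 525.547ms (6/5)
14. 8934.307ms @ 102/5 + 1051.095ms (12/5)
15. 9985.401ms @ 114/5 + 525.547ms (6/5)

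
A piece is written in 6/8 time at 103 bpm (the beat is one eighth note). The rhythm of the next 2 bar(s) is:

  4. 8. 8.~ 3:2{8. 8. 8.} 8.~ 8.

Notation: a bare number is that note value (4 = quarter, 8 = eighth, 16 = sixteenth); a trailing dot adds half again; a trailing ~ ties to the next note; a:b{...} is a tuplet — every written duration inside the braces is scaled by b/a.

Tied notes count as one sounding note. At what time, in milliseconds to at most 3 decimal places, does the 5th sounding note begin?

1. 0.0ms @ 0 + 1747.573ms (3)
2. 1747.573ms @ 3 + 873.786ms (3/2)
3. 2621.359ms @ 9/2 + 1456.311ms (5/2)
4. 4077.67ms @ 7 + 582.524ms (1)
5. 4660.194ms @ 8 + 582.524ms (1)
6. 5242.718ms @ 9 + 1747.573ms (3)

note 5 onset = 8b = 4660.194ms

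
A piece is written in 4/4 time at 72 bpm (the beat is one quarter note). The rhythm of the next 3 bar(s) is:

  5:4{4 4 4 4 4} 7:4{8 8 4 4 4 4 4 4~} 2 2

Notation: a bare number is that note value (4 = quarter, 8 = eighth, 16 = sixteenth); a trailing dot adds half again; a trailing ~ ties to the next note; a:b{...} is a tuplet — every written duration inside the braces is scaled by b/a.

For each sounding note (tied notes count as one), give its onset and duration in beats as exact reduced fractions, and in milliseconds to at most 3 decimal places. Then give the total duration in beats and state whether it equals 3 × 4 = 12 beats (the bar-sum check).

1) 0.0ms=0b +666.667ms=4/5b
2) 666.667ms=4/5b +666.667ms=4/5b
3) 1333.333ms=8/5b +666.667ms=4/5b
4) 2000.0ms=12/5b +666.667ms=4/5b
5) 2666.667ms=16/5b +666.667ms=4/5b
6) 3333.333ms=4b +238.095ms=2/7b
7) 3571.429ms=30/7b +238.095ms=2/7b
8) 3809.524ms=32/7b +476.19ms=4/7b
9) 4285.714ms=36/7b +476.19ms=4/7b
10) 4761.905ms=40/7b +476.19ms=4/7b
11) 5238.095ms=44/7b +476.19ms=4/7b
12) 5714.286ms=48/7b +476.19ms=4/7b
13) 6190.476ms=52/7b +2142.857ms=18/7b
14) 8333.333ms=10b +1666.667ms=2b
Σ=12b of 12 (72bpm 4/4) — PASS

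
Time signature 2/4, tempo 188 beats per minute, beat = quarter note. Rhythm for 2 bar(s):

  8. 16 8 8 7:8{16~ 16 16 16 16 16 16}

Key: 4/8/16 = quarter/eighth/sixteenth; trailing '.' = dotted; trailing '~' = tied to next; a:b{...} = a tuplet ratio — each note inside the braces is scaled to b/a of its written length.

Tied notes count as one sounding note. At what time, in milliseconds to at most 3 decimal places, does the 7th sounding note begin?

note 7 onset = 20/7b = 911.854ms

1. 0.0ms @ 0 + 239.362ms (3/4)
2. 239.362ms @ 3/4 + 79.787ms (1/4)
3. 319.149ms @ 1 + 159.574ms (1/2)
4. 478.723ms @ 3/2 + 159.574ms (1/2)
5. 638.298ms @ 2 + 182.371ms (4/7)
6. 820.669ms @ 18/7 + 91.185ms (2/7)
7. 911.854ms @ 20/7 + 91.185ms (2/7)
8. 1003.04ms @ 22/7 + 91.185ms (2/7)
9. 1094.225ms @ 24/7 + 91.185ms (2/7)
10. 1185.41ms @ 26/7 + 91.185ms (2/7)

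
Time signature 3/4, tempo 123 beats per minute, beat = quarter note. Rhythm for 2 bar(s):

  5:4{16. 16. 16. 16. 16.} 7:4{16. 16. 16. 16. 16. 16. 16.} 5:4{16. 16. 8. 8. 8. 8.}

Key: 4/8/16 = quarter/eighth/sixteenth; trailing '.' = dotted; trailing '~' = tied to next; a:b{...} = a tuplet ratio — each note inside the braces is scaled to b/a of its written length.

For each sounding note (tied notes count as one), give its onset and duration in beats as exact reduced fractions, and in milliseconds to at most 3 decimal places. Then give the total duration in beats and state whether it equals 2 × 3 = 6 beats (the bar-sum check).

1) 0.0ms=0b +146.341ms=3/10b
2) 146.341ms=3/10b +146.341ms=3/10b
3) 292.683ms=3/5b +146.341ms=3/10b
4) 439.024ms=9/10b +146.341ms=3/10b
5) 585.366ms=6/5b +146.341ms=3/10b
6) 731.707ms=3/2b +104.53ms=3/14b
7) 836.237ms=12/7b +104.53ms=3/14b
8) 940.767ms=27/14b +104.53ms=3/14b
9) 1045.296ms=15/7b +104.53ms=3/14b
10) 1149.826ms=33/14b +104.53ms=3/14b
11) 1254.355ms=18/7b +104.53ms=3/14b
12) 1358.885ms=39/14b +104.53ms=3/14b
13) 1463.415ms=3b +146.341ms=3/10b
14) 1609.756ms=33/10b +146.341ms=3/10b
15) 1756.098ms=18/5b +292.683ms=3/5b
16) 2048.78ms=21/5b +292.683ms=3/5b
17) 2341.463ms=24/5b +292.683ms=3/5b
18) 2634.146ms=27/5b +292.683ms=3/5b
Σ=6b of 6 (123bpm 3/4) — PASS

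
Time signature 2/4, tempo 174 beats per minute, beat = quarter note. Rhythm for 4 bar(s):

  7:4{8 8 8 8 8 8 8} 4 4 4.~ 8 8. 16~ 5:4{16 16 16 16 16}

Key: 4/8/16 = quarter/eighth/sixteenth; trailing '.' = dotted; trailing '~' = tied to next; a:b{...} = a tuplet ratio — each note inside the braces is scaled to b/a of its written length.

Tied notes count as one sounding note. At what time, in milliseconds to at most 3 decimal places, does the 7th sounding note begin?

note 7 onset = 12/7b = 591.133ms

1. 0.0ms @ 0 + 98.522ms (2/7)
2. 98.522ms @ 2/7 + 98.522ms (2/7)
3. 197.044ms @ 4/7 + 98.522ms (2/7)
4. 295.567ms @ 6/7 + 98.522ms (2/7)
5. 394.089ms @ 8/7 + 98.522ms (2/7)
6. 492.611ms @ 10/7 + 98.522ms (2/7)
7. 591.133ms @ 12/7 + 98.522ms (2/7)
8. 689.655ms @ 2 + 344.828ms (1)
9. 1034.483ms @ 3 + 344.828ms (1)
10. 1379.31ms @ 4 + 689.655ms (2)
11. 2068.966ms @ 6 + 258.621ms (3/4)
12. 2327.586ms @ 27/4 + 155.172ms (9/20)
13. 2482.759ms @ 36/5 + 68.966ms (1/5)
14. 2551.724ms @ 37/5 + 68.966ms (1/5)
15. 2620.69ms @ 38/5 + 68.966ms (1/5)
16. 2689.655ms @ 39/5 + 68.966ms (1/5)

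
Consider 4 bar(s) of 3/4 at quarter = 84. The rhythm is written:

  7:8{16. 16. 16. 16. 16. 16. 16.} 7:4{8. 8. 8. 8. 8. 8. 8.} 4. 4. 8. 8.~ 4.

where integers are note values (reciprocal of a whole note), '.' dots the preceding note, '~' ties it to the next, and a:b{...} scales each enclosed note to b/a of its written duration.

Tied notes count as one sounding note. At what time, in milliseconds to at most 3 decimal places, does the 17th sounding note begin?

note 17 onset = 9b = 6428.571ms

1. 0.0ms @ 0 + 306.122ms (3/7)
2. 306.122ms @ 3/7 + 306.122ms (3/7)
3. 612.245ms @ 6/7 + 306.122ms (3/7)
4. 918.367ms @ 9/7 + 306.122ms (3/7)
5. 1224.49ms @ 12/7 + 306.122ms (3/7)
6. 1530.612ms @ 15/7 + 306.122ms (3/7)
7. 1836.735ms @ 18/7 + 306.122ms (3/7)
8. 2142.857ms @ 3 + 306.122ms (3/7)
9. 2448.98ms @ 24/7 + 306.122ms (3/7)
10. 2755.102ms @ 27/7 + 306.122ms (3/7)
11. 3061.224ms @ 30/7 + 306.122ms (3/7)
12. 3367.347ms @ 33/7 + 306.122ms (3/7)
13. 3673.469ms @ 36/7 + 306.122ms (3/7)
14. 3979.592ms @ 39/7 + 306.122ms (3/7)
15. 4285.714ms @ 6 + 1071.429ms (3/2)
16. 5357.143ms @ 15/2 + 1071.429ms (3/2)
17. 6428.571ms @ 9 + 535.714ms (3/4)
18. 6964.286ms @ 39/4 + 1607.143ms (9/4)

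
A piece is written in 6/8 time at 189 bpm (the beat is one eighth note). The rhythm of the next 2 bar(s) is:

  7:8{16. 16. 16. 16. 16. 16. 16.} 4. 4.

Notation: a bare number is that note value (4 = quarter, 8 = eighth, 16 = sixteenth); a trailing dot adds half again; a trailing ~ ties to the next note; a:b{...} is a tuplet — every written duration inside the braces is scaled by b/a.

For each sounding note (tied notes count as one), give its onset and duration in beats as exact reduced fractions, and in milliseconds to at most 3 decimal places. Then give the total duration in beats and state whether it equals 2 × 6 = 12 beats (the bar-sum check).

1) 0.0ms=0b +272.109ms=6/7b
2) 272.109ms=6/7b +272.109ms=6/7b
3) 544.218ms=12/7b +272.109ms=6/7b
4) 816.327ms=18/7b +272.109ms=6/7b
5) 1088.435ms=24/7b +272.109ms=6/7b
6) 1360.544ms=30/7b +272.109ms=6/7b
7) 1632.653ms=36/7b +272.109ms=6/7b
8) 1904.762ms=6b +952.381ms=3b
9) 2857.143ms=9b +952.381ms=3b
Σ=12b of 12 (189bpm 6/8) — PASS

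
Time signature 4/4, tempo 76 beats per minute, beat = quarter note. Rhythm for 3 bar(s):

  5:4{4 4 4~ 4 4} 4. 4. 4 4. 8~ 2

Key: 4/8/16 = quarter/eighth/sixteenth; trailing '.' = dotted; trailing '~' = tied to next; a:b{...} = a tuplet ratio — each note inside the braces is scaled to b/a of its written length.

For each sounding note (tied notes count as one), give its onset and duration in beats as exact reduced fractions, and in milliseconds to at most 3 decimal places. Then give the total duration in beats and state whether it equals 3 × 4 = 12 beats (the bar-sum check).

1) 0.0ms=0b +631.579ms=4/5b
2) 631.579ms=4/5b +631.579ms=4/5b
3) 1263.158ms=8/5b +1263.158ms=8/5b
4) 2526.316ms=16/5b +631.579ms=4/5b
5) 3157.895ms=4b +1184.211ms=3/2b
6) 4342.105ms=11/2b +1184.211ms=3/2b
7) 5526.316ms=7b +789.474ms=1b
8) 6315.789ms=8b +1184.211ms=3/2b
9) 7500.0ms=19/2b +1973.684ms=5/2b
Σ=12b of 12 (76bpm 4/4) — PASS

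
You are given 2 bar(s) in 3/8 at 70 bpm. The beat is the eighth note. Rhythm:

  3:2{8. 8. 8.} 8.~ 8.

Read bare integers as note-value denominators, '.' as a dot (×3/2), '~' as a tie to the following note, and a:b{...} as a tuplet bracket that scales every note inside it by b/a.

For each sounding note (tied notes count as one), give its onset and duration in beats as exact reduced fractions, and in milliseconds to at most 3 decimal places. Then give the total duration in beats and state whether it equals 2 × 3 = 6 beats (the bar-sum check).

1) 0.0ms=0b +857.143ms=1b
2) 857.143ms=1b +857.143ms=1b
3) 1714.286ms=2b +857.143ms=1b
4) 2571.429ms=3b +2571.429ms=3b
Σ=6b of 6 (70bpm 3/8) — PASS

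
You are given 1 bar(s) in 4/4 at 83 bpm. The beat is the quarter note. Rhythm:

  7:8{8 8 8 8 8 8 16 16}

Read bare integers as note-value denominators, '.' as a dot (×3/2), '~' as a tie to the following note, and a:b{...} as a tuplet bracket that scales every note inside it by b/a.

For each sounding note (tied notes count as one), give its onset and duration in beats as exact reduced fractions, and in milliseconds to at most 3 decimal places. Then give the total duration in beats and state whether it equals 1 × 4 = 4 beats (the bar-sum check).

1) 0.0ms=0b +413.081ms=4/7b
2) 413.081ms=4/7b +413.081ms=4/7b
3) 826.162ms=8/7b +413.081ms=4/7b
4) 1239.243ms=12/7b +413.081ms=4/7b
5) 1652.324ms=16/7b +413.081ms=4/7b
6) 2065.404ms=20/7b +413.081ms=4/7b
7) 2478.485ms=24/7b +206.54ms=2/7b
8) 2685.026ms=26/7b +206.54ms=2/7b
Σ=4b of 4 (83bpm 4/4) — PASS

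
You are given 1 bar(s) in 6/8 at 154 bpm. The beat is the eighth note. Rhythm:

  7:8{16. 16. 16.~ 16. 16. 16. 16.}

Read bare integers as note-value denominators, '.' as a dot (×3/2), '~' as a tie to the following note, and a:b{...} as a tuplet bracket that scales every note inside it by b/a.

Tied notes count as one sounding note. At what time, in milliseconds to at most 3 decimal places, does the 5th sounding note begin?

1. 0.0ms @ 0 + 333.952ms (6/7)
2. 333.952ms @ 6/7 + 333.952ms (6/7)
3. 667.904ms @ 12/7 + 667.904ms (12/7)
4. 1335.807ms @ 24/7 + 333.952ms (6/7)
5. 1669.759ms @ 30/7 + 333.952ms (6/7)
6. 2003.711ms @ 36/7 + 333.952ms (6/7)

note 5 onset = 30/7b = 1669.759ms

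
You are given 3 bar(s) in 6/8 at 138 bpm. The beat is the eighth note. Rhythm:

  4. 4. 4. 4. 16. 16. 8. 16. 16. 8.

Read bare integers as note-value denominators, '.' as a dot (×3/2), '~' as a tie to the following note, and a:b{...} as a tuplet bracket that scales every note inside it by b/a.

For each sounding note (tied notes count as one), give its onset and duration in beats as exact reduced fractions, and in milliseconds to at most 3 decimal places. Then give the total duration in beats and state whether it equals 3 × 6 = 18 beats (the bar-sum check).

1) 0.0ms=0b +1304.348ms=3b
2) 1304.348ms=3b +1304.348ms=3b
3) 2608.696ms=6b +1304.348ms=3b
4) 3913.043ms=9b +1304.348ms=3b
5) 5217.391ms=12b +326.087ms=3/4b
6) 5543.478ms=51/4b +326.087ms=3/4b
7) 5869.565ms=27/2b +652.174ms=3/2b
8) 6521.739ms=15b +326.087ms=3/4b
9) 6847.826ms=63/4b +326.087ms=3/4b
10) 7173.913ms=33/2b +652.174ms=3/2b
Σ=18b of 18 (138bpm 6/8) — PASS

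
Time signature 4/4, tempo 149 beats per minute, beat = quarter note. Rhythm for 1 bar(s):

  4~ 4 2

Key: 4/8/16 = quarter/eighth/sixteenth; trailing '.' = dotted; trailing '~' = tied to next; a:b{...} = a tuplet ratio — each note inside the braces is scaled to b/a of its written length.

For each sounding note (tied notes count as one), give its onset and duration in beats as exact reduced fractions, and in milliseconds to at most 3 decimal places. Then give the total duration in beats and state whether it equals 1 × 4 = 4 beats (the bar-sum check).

1) 0.0ms=0b +805.369ms=2b
2) 805.369ms=2b +805.369ms=2b
Σ=4b of 4 (149bpm 4/4) — PASS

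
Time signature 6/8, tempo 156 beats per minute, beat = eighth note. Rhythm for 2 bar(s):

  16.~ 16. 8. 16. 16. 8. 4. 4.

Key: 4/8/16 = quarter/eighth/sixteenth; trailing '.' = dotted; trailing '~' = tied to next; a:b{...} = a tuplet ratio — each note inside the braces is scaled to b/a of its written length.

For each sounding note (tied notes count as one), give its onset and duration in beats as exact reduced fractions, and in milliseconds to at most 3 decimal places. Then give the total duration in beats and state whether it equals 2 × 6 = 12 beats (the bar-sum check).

1) 0.0ms=0b +576.923ms=3/2b
2) 576.923ms=3/2b +576.923ms=3/2b
3) 1153.846ms=3b +288.462ms=3/4b
4) 1442.308ms=15/4b +288.462ms=3/4b
5) 1730.769ms=9/2b +576.923ms=3/2b
6) 2307.692ms=6b +1153.846ms=3b
7) 3461.538ms=9b +1153.846ms=3b
Σ=12b of 12 (156bpm 6/8) — PASS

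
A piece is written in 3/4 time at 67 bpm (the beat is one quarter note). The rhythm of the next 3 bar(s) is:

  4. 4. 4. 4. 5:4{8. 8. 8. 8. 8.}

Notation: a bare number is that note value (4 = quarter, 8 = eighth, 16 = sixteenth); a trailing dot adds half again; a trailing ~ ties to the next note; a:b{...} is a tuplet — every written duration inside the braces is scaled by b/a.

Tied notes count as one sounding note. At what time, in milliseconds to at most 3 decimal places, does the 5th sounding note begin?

1. 0.0ms @ 0 + 1343.284ms (3/2)
2. 1343.284ms @ 3/2 + 1343.284ms (3/2)
3. 2686.567ms @ 3 + 1343.284ms (3/2)
4. 4029.851ms @ 9/2 + 1343.284ms (3/2)
5. 5373.134ms @ 6 + 537.313ms (3/5)
6. 5910.448ms @ 33/5 + 537.313ms (3/5)
7. 6447.761ms @ 36/5 + 537.313ms (3/5)
8. 6985.075ms @ 39/5 + 537.313ms (3/5)
9. 7522.388ms @ 42/5 + 537.313ms (3/5)

note 5 onset = 6b = 5373.134ms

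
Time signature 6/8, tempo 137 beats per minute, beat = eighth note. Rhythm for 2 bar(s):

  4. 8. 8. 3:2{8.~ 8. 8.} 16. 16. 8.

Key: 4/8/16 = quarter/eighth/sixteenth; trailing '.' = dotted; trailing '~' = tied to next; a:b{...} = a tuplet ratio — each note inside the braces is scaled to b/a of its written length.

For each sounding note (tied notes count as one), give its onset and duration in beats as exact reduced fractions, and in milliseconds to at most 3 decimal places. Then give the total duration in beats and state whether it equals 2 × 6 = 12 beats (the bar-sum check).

1) 0.0ms=0b +1313.869ms=3b
2) 1313.869ms=3b +656.934ms=3/2b
3) 1970.803ms=9/2b +656.934ms=3/2b
4) 2627.737ms=6b +875.912ms=2b
5) 3503.65ms=8b +437.956ms=1b
6) 3941.606ms=9b +328.467ms=3/4b
7) 4270.073ms=39/4b +328.467ms=3/4b
8) 4598.54ms=21/2b +656.934ms=3/2b
Σ=12b of 12 (137bpm 6/8) — PASS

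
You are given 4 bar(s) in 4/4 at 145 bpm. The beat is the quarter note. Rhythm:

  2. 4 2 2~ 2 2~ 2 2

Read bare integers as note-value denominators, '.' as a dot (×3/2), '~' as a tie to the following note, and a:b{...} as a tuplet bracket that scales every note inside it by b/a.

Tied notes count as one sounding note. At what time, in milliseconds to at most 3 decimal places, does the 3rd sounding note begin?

1. 0.0ms @ 0 + 1241.379ms (3)
2. 1241.379ms @ 3 + 413.793ms (1)
3. 1655.172ms @ 4 + 827.586ms (2)
4. 2482.759ms @ 6 + 1655.172ms (4)
5. 4137.931ms @ 10 + 1655.172ms (4)
6. 5793.103ms @ 14 + 827.586ms (2)

note 3 onset = 4b = 1655.172ms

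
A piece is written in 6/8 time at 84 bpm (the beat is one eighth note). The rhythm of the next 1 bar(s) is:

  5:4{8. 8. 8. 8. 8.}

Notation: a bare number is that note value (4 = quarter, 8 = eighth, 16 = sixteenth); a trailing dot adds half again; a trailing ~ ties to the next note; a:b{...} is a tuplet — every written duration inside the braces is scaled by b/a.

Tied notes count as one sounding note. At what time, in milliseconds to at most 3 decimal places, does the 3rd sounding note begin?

note 3 onset = 12/5b = 1714.286ms

1. 0.0ms @ 0 + 857.143ms (6/5)
2. 857.143ms @ 6/5 + 857.143ms (6/5)
3. 1714.286ms @ 12/5 + 857.143ms (6/5)
4. 2571.429ms @ 18/5 + 857.143ms (6/5)
5. 3428.571ms @ 24/5 + 857.143ms (6/5)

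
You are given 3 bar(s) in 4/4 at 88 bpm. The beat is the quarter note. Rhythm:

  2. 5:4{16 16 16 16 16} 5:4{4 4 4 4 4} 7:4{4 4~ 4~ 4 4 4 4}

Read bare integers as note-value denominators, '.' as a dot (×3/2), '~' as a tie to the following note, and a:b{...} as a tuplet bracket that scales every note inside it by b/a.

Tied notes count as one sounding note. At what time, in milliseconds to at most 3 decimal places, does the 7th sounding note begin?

note 7 onset = 4b = 2727.273ms

1. 0.0ms @ 0 + 2045.455ms (3)
2. 2045.455ms @ 3 + 136.364ms (1/5)
3. 2181.818ms @ 16/5 + 136.364ms (1/5)
4. 2318.182ms @ 17/5 + 136.364ms (1/5)
5. 2454.545ms @ 18/5 + 136.364ms (1/5)
6. 2590.909ms @ 19/5 + 136.364ms (1/5)
7. 2727.273ms @ 4 + 545.455ms (4/5)
8. 3272.727ms @ 24/5 + 545.455ms (4/5)
9. 3818.182ms @ 28/5 + 545.455ms (4/5)
10. 4363.636ms @ 32/5 + 545.455ms (4/5)
11. 4909.091ms @ 36/5 + 545.455ms (4/5)
12. 5454.545ms @ 8 + 389.61ms (4/7)
13. 5844.156ms @ 60/7 + 1168.831ms (12/7)
14. 7012.987ms @ 72/7 + 389.61ms (4/7)
15. 7402.597ms @ 76/7 + 389.61ms (4/7)
16. 7792.208ms @ 80/7 + 389.61ms (4/7)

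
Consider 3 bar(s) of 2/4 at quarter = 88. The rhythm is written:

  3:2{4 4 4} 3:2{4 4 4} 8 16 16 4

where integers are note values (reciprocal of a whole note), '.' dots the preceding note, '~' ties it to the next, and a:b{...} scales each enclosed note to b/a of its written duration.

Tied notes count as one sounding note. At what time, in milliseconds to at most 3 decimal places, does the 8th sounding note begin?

1. 0.0ms @ 0 + 454.545ms (2/3)
2. 454.545ms @ 2/3 + 454.545ms (2/3)
3. 909.091ms @ 4/3 + 454.545ms (2/3)
4. 1363.636ms @ 2 + 454.545ms (2/3)
5. 1818.182ms @ 8/3 + 454.545ms (2/3)
6. 2272.727ms @ 10/3 + 454.545ms (2/3)
7. 2727.273ms @ 4 + 340.909ms (1/2)
8. 3068.182ms @ 9/2 + 170.455ms (1/4)
9. 3238.636ms @ 19/4 + 170.455ms (1/4)
10. 3409.091ms @ 5 + 681.818ms (1)

note 8 onset = 9/2b = 3068.182ms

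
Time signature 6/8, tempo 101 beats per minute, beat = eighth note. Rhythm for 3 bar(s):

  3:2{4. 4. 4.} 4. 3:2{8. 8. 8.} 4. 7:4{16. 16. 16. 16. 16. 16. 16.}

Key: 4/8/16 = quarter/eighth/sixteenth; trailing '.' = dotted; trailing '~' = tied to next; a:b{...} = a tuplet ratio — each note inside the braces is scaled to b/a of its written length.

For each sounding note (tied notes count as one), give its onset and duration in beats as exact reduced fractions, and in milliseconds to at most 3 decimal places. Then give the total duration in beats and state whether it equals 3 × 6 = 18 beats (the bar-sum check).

1) 0.0ms=0b +1188.119ms=2b
2) 1188.119ms=2b +1188.119ms=2b
3) 2376.238ms=4b +1188.119ms=2b
4) 3564.356ms=6b +1782.178ms=3b
5) 5346.535ms=9b +594.059ms=1b
6) 5940.594ms=10b +594.059ms=1b
7) 6534.653ms=11b +594.059ms=1b
8) 7128.713ms=12b +1782.178ms=3b
9) 8910.891ms=15b +254.597ms=3/7b
10) 9165.488ms=108/7b +254.597ms=3/7b
11) 9420.085ms=111/7b +254.597ms=3/7b
12) 9674.682ms=114/7b +254.597ms=3/7b
13) 9929.279ms=117/7b +254.597ms=3/7b
14) 10183.876ms=120/7b +254.597ms=3/7b
15) 10438.472ms=123/7b +254.597ms=3/7b
Σ=18b of 18 (101bpm 6/8) — PASS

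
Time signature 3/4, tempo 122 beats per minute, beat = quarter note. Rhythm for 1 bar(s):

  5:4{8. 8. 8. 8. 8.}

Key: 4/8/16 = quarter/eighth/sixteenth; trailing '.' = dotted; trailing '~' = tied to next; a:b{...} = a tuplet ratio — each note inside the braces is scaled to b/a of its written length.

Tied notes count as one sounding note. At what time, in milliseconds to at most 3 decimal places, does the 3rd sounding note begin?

note 3 onset = 6/5b = 590.164ms

1. 0.0ms @ 0 + 295.082ms (3/5)
2. 295.082ms @ 3/5 + 295.082ms (3/5)
3. 590.164ms @ 6/5 + 295.082ms (3/5)
4. 885.246ms @ 9/5 + 295.082ms (3/5)
5. 1180.328ms @ 12/5 + 295.082ms (3/5)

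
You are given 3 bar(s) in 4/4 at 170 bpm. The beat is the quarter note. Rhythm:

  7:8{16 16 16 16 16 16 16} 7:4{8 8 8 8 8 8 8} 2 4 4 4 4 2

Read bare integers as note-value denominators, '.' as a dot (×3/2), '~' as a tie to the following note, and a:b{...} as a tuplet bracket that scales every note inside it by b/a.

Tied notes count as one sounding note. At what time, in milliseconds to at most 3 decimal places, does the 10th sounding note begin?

note 10 onset = 18/7b = 907.563ms

1. 0.0ms @ 0 + 100.84ms (2/7)
2. 100.84ms @ 2/7 + 100.84ms (2/7)
3. 201.681ms @ 4/7 + 100.84ms (2/7)
4. 302.521ms @ 6/7 + 100.84ms (2/7)
5. 403.361ms @ 8/7 + 100.84ms (2/7)
6. 504.202ms @ 10/7 + 100.84ms (2/7)
7. 605.042ms @ 12/7 + 100.84ms (2/7)
8. 705.882ms @ 2 + 100.84ms (2/7)
9. 806.723ms @ 16/7 + 100.84ms (2/7)
10. 907.563ms @ 18/7 + 100.84ms (2/7)
11. 1008.403ms @ 20/7 + 100.84ms (2/7)
12. 1109.244ms @ 22/7 + 100.84ms (2/7)
13. 1210.084ms @ 24/7 + 100.84ms (2/7)
14. 1310.924ms @ 26/7 + 100.84ms (2/7)
15. 1411.765ms @ 4 + 705.882ms (2)
16. 2117.647ms @ 6 + 352.941ms (1)
17. 2470.588ms @ 7 + 352.941ms (1)
18. 2823.529ms @ 8 + 352.941ms (1)
19. 3176.471ms @ 9 + 352.941ms (1)
20. 3529.412ms @ 10 + 705.882ms (2)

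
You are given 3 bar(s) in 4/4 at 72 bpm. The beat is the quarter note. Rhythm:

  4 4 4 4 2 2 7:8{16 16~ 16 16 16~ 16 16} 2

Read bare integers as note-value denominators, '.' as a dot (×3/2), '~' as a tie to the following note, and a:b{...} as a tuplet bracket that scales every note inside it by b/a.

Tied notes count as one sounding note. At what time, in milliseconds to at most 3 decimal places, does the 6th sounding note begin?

note 6 onset = 6b = 5000.0ms

1. 0.0ms @ 0 + 833.333ms (1)
2. 833.333ms @ 1 + 833.333ms (1)
3. 1666.667ms @ 2 + 833.333ms (1)
4. 2500.0ms @ 3 + 833.333ms (1)
5. 3333.333ms @ 4 + 1666.667ms (2)
6. 5000.0ms @ 6 + 1666.667ms (2)
7. 6666.667ms @ 8 + 238.095ms (2/7)
8. 6904.762ms @ 58/7 + 476.19ms (4/7)
9. 7380.952ms @ 62/7 + 238.095ms (2/7)
10. 7619.048ms @ 64/7 + 476.19ms (4/7)
11. 8095.238ms @ 68/7 + 238.095ms (2/7)
12. 8333.333ms @ 10 + 1666.667ms (2)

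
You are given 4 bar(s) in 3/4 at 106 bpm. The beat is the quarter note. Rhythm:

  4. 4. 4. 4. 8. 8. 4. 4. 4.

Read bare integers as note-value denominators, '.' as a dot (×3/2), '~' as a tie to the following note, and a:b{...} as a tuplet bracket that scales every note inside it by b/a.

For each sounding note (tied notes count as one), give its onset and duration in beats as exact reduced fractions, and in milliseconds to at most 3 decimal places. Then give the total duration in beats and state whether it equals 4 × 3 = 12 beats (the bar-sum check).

1) 0.0ms=0b +849.057ms=3/2b
2) 849.057ms=3/2b +849.057ms=3/2b
3) 1698.113ms=3b +849.057ms=3/2b
4) 2547.17ms=9/2b +849.057ms=3/2b
5) 3396.226ms=6b +424.528ms=3/4b
6) 3820.755ms=27/4b +424.528ms=3/4b
7) 4245.283ms=15/2b +849.057ms=3/2b
8) 5094.34ms=9b +849.057ms=3/2b
9) 5943.396ms=21/2b +849.057ms=3/2b
Σ=12b of 12 (106bpm 3/4) — PASS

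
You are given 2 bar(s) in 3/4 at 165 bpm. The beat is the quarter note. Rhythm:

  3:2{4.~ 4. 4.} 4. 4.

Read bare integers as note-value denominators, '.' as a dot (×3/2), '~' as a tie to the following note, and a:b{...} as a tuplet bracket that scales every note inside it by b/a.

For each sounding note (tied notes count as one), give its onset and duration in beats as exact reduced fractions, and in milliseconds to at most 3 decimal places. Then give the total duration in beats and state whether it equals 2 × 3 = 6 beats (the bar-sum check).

1) 0.0ms=0b +727.273ms=2b
2) 727.273ms=2b +363.636ms=1b
3) 1090.909ms=3b +545.455ms=3/2b
4) 1636.364ms=9/2b +545.455ms=3/2b
Σ=6b of 6 (165bpm 3/4) — PASS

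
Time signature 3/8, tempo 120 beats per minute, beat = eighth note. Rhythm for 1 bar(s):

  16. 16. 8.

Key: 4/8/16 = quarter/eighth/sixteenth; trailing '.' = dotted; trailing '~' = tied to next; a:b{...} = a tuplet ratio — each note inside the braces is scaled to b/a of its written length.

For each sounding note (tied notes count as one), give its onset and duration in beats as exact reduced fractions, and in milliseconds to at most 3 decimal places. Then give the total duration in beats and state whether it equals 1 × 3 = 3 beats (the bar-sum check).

1) 0.0ms=0b +375.0ms=3/4b
2) 375.0ms=3/4b +375.0ms=3/4b
3) 750.0ms=3/2b +750.0ms=3/2b
Σ=3b of 3 (120bpm 3/8) — PASS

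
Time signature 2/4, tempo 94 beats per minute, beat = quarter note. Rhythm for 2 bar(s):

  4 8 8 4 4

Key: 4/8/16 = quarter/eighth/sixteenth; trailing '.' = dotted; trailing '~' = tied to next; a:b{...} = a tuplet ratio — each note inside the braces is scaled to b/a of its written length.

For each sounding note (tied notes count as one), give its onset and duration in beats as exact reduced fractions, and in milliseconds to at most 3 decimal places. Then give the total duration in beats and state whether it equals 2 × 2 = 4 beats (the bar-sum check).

1) 0.0ms=0b +638.298ms=1b
2) 638.298ms=1b +319.149ms=1/2b
3) 957.447ms=3/2b +319.149ms=1/2b
4) 1276.596ms=2b +638.298ms=1b
5) 1914.894ms=3b +638.298ms=1b
Σ=4b of 4 (94bpm 2/4) — PASS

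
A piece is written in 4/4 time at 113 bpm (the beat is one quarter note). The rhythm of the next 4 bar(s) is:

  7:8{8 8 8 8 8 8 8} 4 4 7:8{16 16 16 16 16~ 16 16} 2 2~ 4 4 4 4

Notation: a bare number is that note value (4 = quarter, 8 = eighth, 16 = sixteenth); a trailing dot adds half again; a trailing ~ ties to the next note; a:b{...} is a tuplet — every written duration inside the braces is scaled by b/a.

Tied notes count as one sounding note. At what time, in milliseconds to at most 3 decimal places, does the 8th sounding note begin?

note 8 onset = 4b = 2123.894ms

1. 0.0ms @ 0 + 303.413ms (4/7)
2. 303.413ms @ 4/7 + 303.413ms (4/7)
3. 606.827ms @ 8/7 + 303.413ms (4/7)
4. 910.24ms @ 12/7 + 303.413ms (4/7)
5. 1213.654ms @ 16/7 + 303.413ms (4/7)
6. 1517.067ms @ 20/7 + 303.413ms (4/7)
7. 1820.48ms @ 24/7 + 303.413ms (4/7)
8. 2123.894ms @ 4 + 530.973ms (1)
9. 2654.867ms @ 5 + 530.973ms (1)
10. 3185.841ms @ 6 + 151.707ms (2/7)
11. 3337.547ms @ 44/7 + 151.707ms (2/7)
12. 3489.254ms @ 46/7 + 151.707ms (2/7)
13. 3640.961ms @ 48/7 + 151.707ms (2/7)
14. 3792.668ms @ 50/7 + 303.413ms (4/7)
15. 4096.081ms @ 54/7 + 151.707ms (2/7)
16. 4247.788ms @ 8 + 1061.947ms (2)
17. 5309.735ms @ 10 + 1592.92ms (3)
18. 6902.655ms @ 13 + 530.973ms (1)
19. 7433.628ms @ 14 + 530.973ms (1)
20. 7964.602ms @ 15 + 530.973ms (1)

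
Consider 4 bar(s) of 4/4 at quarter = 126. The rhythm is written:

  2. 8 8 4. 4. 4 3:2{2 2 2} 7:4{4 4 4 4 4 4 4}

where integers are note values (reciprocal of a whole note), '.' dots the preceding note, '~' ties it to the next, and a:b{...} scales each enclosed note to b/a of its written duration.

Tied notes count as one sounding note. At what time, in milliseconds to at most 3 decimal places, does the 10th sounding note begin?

1. 0.0ms @ 0 + 1428.571ms (3)
2. 1428.571ms @ 3 + 238.095ms (1/2)
3. 1666.667ms @ 7/2 + 238.095ms (1/2)
4. 1904.762ms @ 4 + 714.286ms (3/2)
5. 2619.048ms @ 11/2 + 714.286ms (3/2)
6. 3333.333ms @ 7 + 476.19ms (1)
7. 3809.524ms @ 8 + 634.921ms (4/3)
8. 4444.444ms @ 28/3 + 634.921ms (4/3)
9. 5079.365ms @ 32/3 + 634.921ms (4/3)
10. 5714.286ms @ 12 + 272.109ms (4/7)
11. 5986.395ms @ 88/7 + 272.109ms (4/7)
12. 6258.503ms @ 92/7 + 272.109ms (4/7)
13. 6530.612ms @ 96/7 + 272.109ms (4/7)
14. 6802.721ms @ 100/7 + 272.109ms (4/7)
15. 7074.83ms @ 104/7 + 272.109ms (4/7)
16. 7346.939ms @ 108/7 + 272.109ms (4/7)

note 10 onset = 12b = 5714.286ms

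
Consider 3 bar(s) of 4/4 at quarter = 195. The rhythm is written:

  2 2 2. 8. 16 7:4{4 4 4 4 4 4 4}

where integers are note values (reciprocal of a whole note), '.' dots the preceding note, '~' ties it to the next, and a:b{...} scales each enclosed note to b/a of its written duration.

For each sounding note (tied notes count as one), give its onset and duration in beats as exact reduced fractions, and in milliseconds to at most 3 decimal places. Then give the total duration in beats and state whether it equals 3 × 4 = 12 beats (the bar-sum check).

1) 0.0ms=0b +615.385ms=2b
2) 615.385ms=2b +615.385ms=2b
3) 1230.769ms=4b +923.077ms=3b
4) 2153.846ms=7b +230.769ms=3/4b
5) 2384.615ms=31/4b +76.923ms=1/4b
6) 2461.538ms=8b +175.824ms=4/7b
7) 2637.363ms=60/7b +175.824ms=4/7b
8) 2813.187ms=64/7b +175.824ms=4/7b
9) 2989.011ms=68/7b +175.824ms=4/7b
10) 3164.835ms=72/7b +175.824ms=4/7b
11) 3340.659ms=76/7b +175.824ms=4/7b
12) 3516.484ms=80/7b +175.824ms=4/7b
Σ=12b of 12 (195bpm 4/4) — PASS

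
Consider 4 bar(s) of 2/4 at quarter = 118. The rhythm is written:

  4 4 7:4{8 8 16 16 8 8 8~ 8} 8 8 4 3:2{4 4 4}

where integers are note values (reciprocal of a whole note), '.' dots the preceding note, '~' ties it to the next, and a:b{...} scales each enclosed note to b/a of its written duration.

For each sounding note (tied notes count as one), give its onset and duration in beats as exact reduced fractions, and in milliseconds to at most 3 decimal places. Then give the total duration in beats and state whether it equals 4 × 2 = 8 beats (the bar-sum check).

1) 0.0ms=0b +508.475ms=1b
2) 508.475ms=1b +508.475ms=1b
3) 1016.949ms=2b +145.278ms=2/7b
4) 1162.228ms=16/7b +145.278ms=2/7b
5) 1307.506ms=18/7b +72.639ms=1/7b
6) 1380.145ms=19/7b +72.639ms=1/7b
7) 1452.785ms=20/7b +145.278ms=2/7b
8) 1598.063ms=22/7b +145.278ms=2/7b
9) 1743.341ms=24/7b +290.557ms=4/7b
10) 2033.898ms=4b +254.237ms=1/2b
11) 2288.136ms=9/2b +254.237ms=1/2b
12) 2542.373ms=5b +508.475ms=1b
13) 3050.847ms=6b +338.983ms=2/3b
14) 3389.831ms=20/3b +338.983ms=2/3b
15) 3728.814ms=22/3b +338.983ms=2/3b
Σ=8b of 8 (118bpm 2/4) — PASS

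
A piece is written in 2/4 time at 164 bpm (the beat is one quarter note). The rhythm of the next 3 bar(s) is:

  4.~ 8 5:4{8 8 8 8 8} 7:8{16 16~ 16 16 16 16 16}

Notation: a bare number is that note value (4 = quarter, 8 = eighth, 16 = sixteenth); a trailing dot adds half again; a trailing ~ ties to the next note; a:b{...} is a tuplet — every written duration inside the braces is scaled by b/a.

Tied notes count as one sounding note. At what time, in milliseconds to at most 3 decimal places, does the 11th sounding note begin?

note 11 onset = 38/7b = 1986.063ms

1. 0.0ms @ 0 + 731.707ms (2)
2. 731.707ms @ 2 + 146.341ms (2/5)
3. 878.049ms @ 12/5 + 146.341ms (2/5)
4. 1024.39ms @ 14/5 + 146.341ms (2/5)
5. 1170.732ms @ 16/5 + 146.341ms (2/5)
6. 1317.073ms @ 18/5 + 146.341ms (2/5)
7. 1463.415ms @ 4 + 104.53ms (2/7)
8. 1567.944ms @ 30/7 + 209.059ms (4/7)
9. 1777.003ms @ 34/7 + 104.53ms (2/7)
10. 1881.533ms @ 36/7 + 104.53ms (2/7)
11. 1986.063ms @ 38/7 + 104.53ms (2/7)
12. 2090.592ms @ 40/7 + 104.53ms (2/7)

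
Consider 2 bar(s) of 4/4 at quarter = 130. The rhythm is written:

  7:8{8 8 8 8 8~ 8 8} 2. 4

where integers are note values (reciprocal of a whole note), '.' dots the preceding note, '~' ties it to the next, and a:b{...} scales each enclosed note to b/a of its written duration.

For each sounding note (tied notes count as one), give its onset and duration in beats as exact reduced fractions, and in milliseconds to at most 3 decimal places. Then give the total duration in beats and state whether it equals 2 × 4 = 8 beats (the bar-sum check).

1) 0.0ms=0b +263.736ms=4/7b
2) 263.736ms=4/7b +263.736ms=4/7b
3) 527.473ms=8/7b +263.736ms=4/7b
4) 791.209ms=12/7b +263.736ms=4/7b
5) 1054.945ms=16/7b +527.473ms=8/7b
6) 1582.418ms=24/7b +263.736ms=4/7b
7) 1846.154ms=4b +1384.615ms=3b
8) 3230.769ms=7b +461.538ms=1b
Σ=8b of 8 (130bpm 4/4) — PASS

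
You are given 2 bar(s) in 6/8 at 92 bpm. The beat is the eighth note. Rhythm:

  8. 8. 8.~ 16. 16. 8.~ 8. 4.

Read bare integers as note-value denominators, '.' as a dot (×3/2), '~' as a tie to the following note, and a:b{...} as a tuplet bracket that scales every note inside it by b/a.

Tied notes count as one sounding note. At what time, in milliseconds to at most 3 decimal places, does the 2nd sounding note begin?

note 2 onset = 3/2b = 978.261ms

1. 0.0ms @ 0 + 978.261ms (3/2)
2. 978.261ms @ 3/2 + 978.261ms (3/2)
3. 1956.522ms @ 3 + 1467.391ms (9/4)
4. 3423.913ms @ 21/4 + 489.13ms (3/4)
5. 3913.043ms @ 6 + 1956.522ms (3)
6. 5869.565ms @ 9 + 1956.522ms (3)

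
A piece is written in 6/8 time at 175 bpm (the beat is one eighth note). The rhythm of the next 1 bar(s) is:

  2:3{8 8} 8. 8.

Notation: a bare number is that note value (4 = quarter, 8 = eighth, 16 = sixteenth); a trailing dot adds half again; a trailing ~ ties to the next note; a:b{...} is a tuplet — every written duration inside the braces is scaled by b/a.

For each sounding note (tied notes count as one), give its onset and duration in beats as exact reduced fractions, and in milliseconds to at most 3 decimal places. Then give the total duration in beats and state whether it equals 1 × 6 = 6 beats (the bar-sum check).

1) 0.0ms=0b +514.286ms=3/2b
2) 514.286ms=3/2b +514.286ms=3/2b
3) 1028.571ms=3b +514.286ms=3/2b
4) 1542.857ms=9/2b +514.286ms=3/2b
Σ=6b of 6 (175bpm 6/8) — PASS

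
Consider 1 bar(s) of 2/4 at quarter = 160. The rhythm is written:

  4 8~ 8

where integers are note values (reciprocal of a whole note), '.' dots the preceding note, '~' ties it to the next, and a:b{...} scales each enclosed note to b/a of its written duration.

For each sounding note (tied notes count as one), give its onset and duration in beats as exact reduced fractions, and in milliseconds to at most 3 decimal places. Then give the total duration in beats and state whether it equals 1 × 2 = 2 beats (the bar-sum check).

1) 0.0ms=0b +375.0ms=1b
2) 375.0ms=1b +375.0ms=1b
Σ=2b of 2 (160bpm 2/4) — PASS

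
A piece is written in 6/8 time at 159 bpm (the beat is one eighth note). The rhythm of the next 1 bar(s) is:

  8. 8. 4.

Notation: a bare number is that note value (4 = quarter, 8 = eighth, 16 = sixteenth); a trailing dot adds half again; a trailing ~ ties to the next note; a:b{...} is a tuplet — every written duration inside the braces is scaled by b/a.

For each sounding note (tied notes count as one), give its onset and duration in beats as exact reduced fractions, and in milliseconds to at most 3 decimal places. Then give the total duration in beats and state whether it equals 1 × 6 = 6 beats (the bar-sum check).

1) 0.0ms=0b +566.038ms=3/2b
2) 566.038ms=3/2b +566.038ms=3/2b
3) 1132.075ms=3b +1132.075ms=3b
Σ=6b of 6 (159bpm 6/8) — PASS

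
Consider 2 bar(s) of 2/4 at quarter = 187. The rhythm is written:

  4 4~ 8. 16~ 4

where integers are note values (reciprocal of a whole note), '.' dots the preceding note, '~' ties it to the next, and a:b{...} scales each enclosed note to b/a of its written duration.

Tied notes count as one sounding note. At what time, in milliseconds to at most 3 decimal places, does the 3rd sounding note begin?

1. 0.0ms @ 0 + 320.856ms (1)
2. 320.856ms @ 1 + 561.497ms (7/4)
3. 882.353ms @ 11/4 + 401.07ms (5/4)

note 3 onset = 11/4b = 882.353ms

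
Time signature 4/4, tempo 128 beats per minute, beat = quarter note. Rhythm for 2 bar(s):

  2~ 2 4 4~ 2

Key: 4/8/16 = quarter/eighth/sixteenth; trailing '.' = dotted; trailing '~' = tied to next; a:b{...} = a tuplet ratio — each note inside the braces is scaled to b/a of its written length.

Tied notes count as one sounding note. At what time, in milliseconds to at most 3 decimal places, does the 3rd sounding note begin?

note 3 onset = 5b = 2343.75ms

1. 0.0ms @ 0 + 1875.0ms (4)
2. 1875.0ms @ 4 + 468.75ms (1)
3. 2343.75ms @ 5 + 1406.25ms (3)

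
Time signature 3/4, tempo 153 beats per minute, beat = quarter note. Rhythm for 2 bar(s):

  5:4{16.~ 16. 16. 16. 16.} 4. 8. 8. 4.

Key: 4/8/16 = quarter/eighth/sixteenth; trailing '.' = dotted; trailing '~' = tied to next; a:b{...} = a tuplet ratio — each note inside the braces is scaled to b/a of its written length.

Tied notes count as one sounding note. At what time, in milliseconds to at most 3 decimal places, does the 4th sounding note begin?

1. 0.0ms @ 0 + 235.294ms (3/5)
2. 235.294ms @ 3/5 + 117.647ms (3/10)
3. 352.941ms @ 9/10 + 117.647ms (3/10)
4. 470.588ms @ 6/5 + 117.647ms (3/10)
5. 588.235ms @ 3/2 + 588.235ms (3/2)
6. 1176.471ms @ 3 + 294.118ms (3/4)
7. 1470.588ms @ 15/4 + 294.118ms (3/4)
8. 1764.706ms @ 9/2 + 588.235ms (3/2)

note 4 onset = 6/5b = 470.588ms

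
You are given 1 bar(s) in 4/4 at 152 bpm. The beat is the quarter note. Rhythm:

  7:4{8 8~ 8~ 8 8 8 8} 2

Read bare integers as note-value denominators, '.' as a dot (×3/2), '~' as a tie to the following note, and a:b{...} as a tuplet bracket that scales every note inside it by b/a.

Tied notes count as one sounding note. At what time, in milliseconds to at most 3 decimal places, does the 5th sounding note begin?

1. 0.0ms @ 0 + 112.782ms (2/7)
2. 112.782ms @ 2/7 + 338.346ms (6/7)
3. 451.128ms @ 8/7 + 112.782ms (2/7)
4. 563.91ms @ 10/7 + 112.782ms (2/7)
5. 676.692ms @ 12/7 + 112.782ms (2/7)
6. 789.474ms @ 2 + 789.474ms (2)

note 5 onset = 12/7b = 676.692ms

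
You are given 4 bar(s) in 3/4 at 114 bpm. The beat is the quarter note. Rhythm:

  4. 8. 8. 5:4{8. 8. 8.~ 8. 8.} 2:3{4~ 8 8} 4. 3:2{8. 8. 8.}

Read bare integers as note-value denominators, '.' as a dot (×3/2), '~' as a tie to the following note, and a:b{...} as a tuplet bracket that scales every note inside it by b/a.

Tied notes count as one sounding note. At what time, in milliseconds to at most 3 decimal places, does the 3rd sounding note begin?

note 3 onset = 9/4b = 1184.211ms

1. 0.0ms @ 0 + 789.474ms (3/2)
2. 789.474ms @ 3/2 + 394.737ms (3/4)
3. 1184.211ms @ 9/4 + 394.737ms (3/4)
4. 1578.947ms @ 3 + 315.789ms (3/5)
5. 1894.737ms @ 18/5 + 315.789ms (3/5)
6. 2210.526ms @ 21/5 + 631.579ms (6/5)
7. 2842.105ms @ 27/5 + 315.789ms (3/5)
8. 3157.895ms @ 6 + 1184.211ms (9/4)
9. 4342.105ms @ 33/4 + 394.737ms (3/4)
10. 4736.842ms @ 9 + 789.474ms (3/2)
11. 5526.316ms @ 21/2 + 263.158ms (1/2)
12. 5789.474ms @ 11 + 263.158ms (1/2)
13. 6052.632ms @ 23/2 + 263.158ms (1/2)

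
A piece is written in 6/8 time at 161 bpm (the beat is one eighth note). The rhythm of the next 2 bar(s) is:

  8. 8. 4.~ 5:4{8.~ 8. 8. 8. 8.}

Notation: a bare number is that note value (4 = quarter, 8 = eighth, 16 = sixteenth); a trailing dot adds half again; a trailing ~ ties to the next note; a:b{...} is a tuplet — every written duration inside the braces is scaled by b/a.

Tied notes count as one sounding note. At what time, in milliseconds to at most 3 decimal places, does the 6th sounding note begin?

1. 0.0ms @ 0 + 559.006ms (3/2)
2. 559.006ms @ 3/2 + 559.006ms (3/2)
3. 1118.012ms @ 3 + 2012.422ms (27/5)
4. 3130.435ms @ 42/5 + 447.205ms (6/5)
5. 3577.64ms @ 48/5 + 447.205ms (6/5)
6. 4024.845ms @ 54/5 + 447.205ms (6/5)

note 6 onset = 54/5b = 4024.845ms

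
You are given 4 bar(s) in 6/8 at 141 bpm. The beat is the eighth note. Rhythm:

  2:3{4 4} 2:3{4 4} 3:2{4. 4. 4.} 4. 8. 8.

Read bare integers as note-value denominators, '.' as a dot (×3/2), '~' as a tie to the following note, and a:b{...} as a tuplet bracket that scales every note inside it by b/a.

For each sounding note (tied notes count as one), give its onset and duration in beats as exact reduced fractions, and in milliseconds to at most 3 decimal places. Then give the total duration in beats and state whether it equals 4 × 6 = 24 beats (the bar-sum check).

1) 0.0ms=0b +1276.596ms=3b
2) 1276.596ms=3b +1276.596ms=3b
3) 2553.191ms=6b +1276.596ms=3b
4) 3829.787ms=9b +1276.596ms=3b
5) 5106.383ms=12b +851.064ms=2b
6) 5957.447ms=14b +851.064ms=2b
7) 6808.511ms=16b +851.064ms=2b
8) 7659.574ms=18b +1276.596ms=3b
9) 8936.17ms=21b +638.298ms=3/2b
10) 9574.468ms=45/2b +638.298ms=3/2b
Σ=24b of 24 (141bpm 6/8) — PASS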